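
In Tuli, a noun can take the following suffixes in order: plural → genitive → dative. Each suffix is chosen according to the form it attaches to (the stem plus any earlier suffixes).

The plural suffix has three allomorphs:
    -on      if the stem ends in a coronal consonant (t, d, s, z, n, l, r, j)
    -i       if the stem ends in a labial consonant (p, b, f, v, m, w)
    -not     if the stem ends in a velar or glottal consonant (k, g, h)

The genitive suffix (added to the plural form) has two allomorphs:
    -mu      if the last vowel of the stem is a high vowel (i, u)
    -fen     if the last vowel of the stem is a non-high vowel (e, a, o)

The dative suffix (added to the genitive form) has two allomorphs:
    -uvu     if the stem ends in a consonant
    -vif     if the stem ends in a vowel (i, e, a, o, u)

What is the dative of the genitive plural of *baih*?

baihnotfenuvu

The final consonant of *baih* is /h/, which is velar/glottal, so the plural suffix is -not, giving *baihnot*.
The last vowel of the plural form *baihnot* is /o/, which is a non-high vowel, so the genitive suffix is -fen, giving *baihnotfen*.
The genitive form *baihnotfen*: final sound = /n/, a consonant → -uvu → *baihnotfenuvu*.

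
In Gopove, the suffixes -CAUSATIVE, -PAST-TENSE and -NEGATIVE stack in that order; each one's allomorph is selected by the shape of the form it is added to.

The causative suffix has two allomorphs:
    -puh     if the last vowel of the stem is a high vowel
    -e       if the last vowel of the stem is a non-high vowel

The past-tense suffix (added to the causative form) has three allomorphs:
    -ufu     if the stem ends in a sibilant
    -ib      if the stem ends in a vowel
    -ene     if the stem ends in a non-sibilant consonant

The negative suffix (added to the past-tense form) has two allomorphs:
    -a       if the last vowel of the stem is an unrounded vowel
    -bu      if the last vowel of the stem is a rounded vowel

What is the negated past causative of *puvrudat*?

*puvrudat*: last vowel = /a/, a non-high vowel → -e → *puvrudate*.
Since the final sound of the causative form *puvrudate* is /e/ (a vowel), it takes -ib, giving *puvrudateib*.
The last vowel of the past-tense form *puvrudateib* is /i/, which is an unrounded vowel, so the negative suffix is -a, giving *puvrudateiba*.

puvrudateiba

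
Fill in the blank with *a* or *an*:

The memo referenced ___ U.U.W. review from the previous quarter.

a

The indefinite article is chosen by the initial *sound* of the following word, not its spelling.
The initialism *U.U.W.* is read letter by letter; the first letter, U, is pronounced /juː/, which begins with a consonant sound.
So the article is *a*: The memo referenced a U.U.W. review from the previous quarter.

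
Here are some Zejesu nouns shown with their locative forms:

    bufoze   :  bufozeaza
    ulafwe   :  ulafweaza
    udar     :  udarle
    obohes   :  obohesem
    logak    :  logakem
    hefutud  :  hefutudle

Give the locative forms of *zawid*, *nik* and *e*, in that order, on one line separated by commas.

zawidle, nikem, eaza

The suffix is conditioned by the final sound: -em when the stem ends in a voiceless consonant (*obohes*, *logak*); -le when the stem ends in a voiced consonant (*udar*, *hefutud*); -aza when the stem ends in a vowel (*bufoze*, *ulafwe*).
The final sound of *zawid* is /d/, which is a voiced consonant, so the suffix is -le, giving *zawidle*.
*nik* — final sound /k/ (a voiceless consonant) → -em → *nikem*.
The final sound of *e* is /e/, which is a vowel, so the suffix is -aza, giving *eaza*.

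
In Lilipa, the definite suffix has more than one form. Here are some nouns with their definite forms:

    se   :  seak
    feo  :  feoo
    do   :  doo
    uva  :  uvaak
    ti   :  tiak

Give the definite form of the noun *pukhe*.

The suffix is conditioned by the last vowel: -o when the last vowel of the stem is a rounded vowel (*feo*, *do*); -ak when the last vowel of the stem is an unrounded vowel (*se*, *uva*, *ti*).
*pukhe* — last vowel /e/ (an unrounded vowel) → -ak → *pukheak*.

pukheak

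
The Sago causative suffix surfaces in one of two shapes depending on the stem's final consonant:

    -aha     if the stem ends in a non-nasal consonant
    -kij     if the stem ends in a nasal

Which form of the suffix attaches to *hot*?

The final consonant of *hot* is /t/, which is non-nasal, so the suffix is -aha.

-aha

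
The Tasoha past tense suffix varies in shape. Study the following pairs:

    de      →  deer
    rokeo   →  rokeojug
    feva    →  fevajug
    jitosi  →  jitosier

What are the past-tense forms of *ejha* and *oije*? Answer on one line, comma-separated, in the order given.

ejhajug, oijeer

Looking at the last vowel of each stem: -er when the last vowel of the stem is a front vowel (*de*, *jitosi*); -jug when the last vowel of the stem is a back vowel (*rokeo*, *feva*).
*ejha*: last vowel = /a/, a back vowel → -jug → *ejhajug*.
*oije* — last vowel /e/ (a front vowel) → -er → *oijeer*.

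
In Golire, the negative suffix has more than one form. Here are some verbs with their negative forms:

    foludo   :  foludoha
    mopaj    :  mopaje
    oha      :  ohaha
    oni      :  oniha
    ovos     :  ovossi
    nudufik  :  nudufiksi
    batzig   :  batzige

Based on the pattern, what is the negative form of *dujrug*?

dujruge

Looking at the final sound of each stem: -si when the stem ends in a voiceless consonant (*ovos*, *nudufik*); -e when the stem ends in a voiced consonant (*mopaj*, *batzig*); -ha when the stem ends in a vowel (*foludo*, *oha*, *oni*).
The final sound of *dujrug* is /g/, which is a voiced consonant, so the suffix is -e, giving *dujruge*.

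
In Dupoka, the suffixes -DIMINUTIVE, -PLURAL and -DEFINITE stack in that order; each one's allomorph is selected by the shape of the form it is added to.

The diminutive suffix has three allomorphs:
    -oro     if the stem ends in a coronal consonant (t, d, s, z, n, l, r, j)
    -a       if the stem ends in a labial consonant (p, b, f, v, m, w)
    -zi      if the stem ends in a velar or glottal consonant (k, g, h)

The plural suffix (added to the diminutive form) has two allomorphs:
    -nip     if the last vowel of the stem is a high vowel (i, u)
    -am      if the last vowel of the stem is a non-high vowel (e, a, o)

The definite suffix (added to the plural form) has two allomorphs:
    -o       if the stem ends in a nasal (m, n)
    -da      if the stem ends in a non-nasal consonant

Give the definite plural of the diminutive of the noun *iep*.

The final consonant of *iep* is /p/, which is labial, so the diminutive suffix is -a, giving *iepa*.
The diminutive form *iepa* — last vowel /a/ (a non-high vowel) → -am → *iepaam*.
The plural form *iepaam*: final consonant = /m/, a nasal → -o → *iepaamo*.

iepaamo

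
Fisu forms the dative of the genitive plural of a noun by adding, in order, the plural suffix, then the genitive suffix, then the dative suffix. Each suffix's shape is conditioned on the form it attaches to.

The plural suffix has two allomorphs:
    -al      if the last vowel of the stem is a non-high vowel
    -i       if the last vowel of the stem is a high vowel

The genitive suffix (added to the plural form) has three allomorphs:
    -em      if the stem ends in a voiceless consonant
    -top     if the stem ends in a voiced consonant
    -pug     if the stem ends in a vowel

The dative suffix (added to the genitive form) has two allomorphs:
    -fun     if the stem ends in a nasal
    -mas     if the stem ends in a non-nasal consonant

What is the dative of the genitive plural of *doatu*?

doatuipugmas

*doatu*: last vowel = /u/, a high vowel → -i → *doatui*.
The plural form *doatui*: final sound = /i/, a vowel → -pug → *doatuipug*.
Since the final consonant of the genitive form *doatuipug* is /g/ (non-nasal), it takes -mas, giving *doatuipugmas*.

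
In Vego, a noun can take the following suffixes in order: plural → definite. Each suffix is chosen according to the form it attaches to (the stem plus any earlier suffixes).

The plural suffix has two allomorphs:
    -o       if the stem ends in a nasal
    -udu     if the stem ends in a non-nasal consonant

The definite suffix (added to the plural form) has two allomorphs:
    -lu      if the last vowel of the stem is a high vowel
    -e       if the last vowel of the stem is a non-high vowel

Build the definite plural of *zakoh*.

zakohudulu

The final consonant of *zakoh* is /h/, which is non-nasal, so the plural suffix is -udu, giving *zakohudu*.
The last vowel of the plural form *zakohudu* is /u/, which is a high vowel, so the definite suffix is -lu, giving *zakohudulu*.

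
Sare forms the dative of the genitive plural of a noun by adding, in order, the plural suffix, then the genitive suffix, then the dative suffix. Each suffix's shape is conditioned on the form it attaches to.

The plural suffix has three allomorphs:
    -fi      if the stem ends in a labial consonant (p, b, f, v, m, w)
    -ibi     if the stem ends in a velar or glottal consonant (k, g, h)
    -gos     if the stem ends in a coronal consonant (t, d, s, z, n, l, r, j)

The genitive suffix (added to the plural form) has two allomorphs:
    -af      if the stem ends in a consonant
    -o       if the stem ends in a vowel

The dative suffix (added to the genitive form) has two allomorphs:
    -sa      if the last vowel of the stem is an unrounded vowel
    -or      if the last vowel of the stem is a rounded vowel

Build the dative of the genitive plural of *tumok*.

*tumok* — final consonant /k/ (velar/glottal) → -ibi → *tumokibi*.
The plural form *tumokibi* — final sound /i/ (a vowel) → -o → *tumokibio*.
Since the last vowel of the genitive form *tumokibio* is /o/ (a rounded vowel), it takes -or, giving *tumokibioor*.

tumokibioor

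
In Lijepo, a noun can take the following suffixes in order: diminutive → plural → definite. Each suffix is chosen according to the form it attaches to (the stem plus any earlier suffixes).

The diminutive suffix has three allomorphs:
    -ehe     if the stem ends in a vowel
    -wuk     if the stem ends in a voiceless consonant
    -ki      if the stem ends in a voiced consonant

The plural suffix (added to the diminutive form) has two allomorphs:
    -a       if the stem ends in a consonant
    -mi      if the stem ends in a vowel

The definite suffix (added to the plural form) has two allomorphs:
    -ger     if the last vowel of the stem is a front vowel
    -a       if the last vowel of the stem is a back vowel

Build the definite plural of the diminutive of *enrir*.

*enrir*: final sound = /r/, a voiced consonant → -ki → *enrirki*.
The diminutive form *enrirki* — final sound /i/ (a vowel) → -mi → *enrirkimi*.
The last vowel of the plural form *enrirkimi* is /i/, which is a front vowel, so the definite suffix is -ger, giving *enrirkimiger*.

enrirkimiger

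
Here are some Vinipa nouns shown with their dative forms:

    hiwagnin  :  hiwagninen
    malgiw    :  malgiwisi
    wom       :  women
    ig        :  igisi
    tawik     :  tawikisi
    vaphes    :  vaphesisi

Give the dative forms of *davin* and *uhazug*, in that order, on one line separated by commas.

davinen, uhazugisi

The alternation tracks the final consonant of the stem — -en when the stem ends in a nasal (*hiwagnin*, *wom*); -isi when the stem ends in a non-nasal consonant (*malgiw*, *ig*, *tawik*, *vaphes*).
The final consonant of *davin* is /n/, which is a nasal, so the suffix is -en, giving *davinen*.
*uhazug* — final consonant /g/ (non-nasal) → -isi → *uhazugisi*.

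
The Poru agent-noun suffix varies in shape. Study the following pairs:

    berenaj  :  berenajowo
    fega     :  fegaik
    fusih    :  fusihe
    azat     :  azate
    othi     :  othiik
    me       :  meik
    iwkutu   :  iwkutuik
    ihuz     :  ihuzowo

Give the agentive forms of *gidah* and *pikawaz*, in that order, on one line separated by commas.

Looking at the final sound of each stem: -e when the stem ends in a voiceless consonant (*fusih*, *azat*); -owo when the stem ends in a voiced consonant (*berenaj*, *ihuz*); -ik when the stem ends in a vowel (*fega*, *othi*, *me*, *iwkutu*).
The final sound of *gidah* is /h/, which is a voiceless consonant, so the suffix is -e, giving *gidahe*.
Since the final sound of *pikawaz* is /z/ (a voiced consonant), it takes -owo, giving *pikawazowo*.

gidahe, pikawazowo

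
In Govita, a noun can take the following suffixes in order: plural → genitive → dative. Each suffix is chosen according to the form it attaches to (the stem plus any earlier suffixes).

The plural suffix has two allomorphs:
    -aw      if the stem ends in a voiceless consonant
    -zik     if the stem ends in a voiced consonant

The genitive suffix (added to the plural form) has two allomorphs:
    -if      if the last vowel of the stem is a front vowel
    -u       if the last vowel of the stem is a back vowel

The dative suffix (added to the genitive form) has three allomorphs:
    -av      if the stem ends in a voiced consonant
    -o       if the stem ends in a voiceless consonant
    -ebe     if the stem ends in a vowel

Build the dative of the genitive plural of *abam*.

*abam*: final consonant = /m/, voiced → -zik → *abamzik*.
The last vowel of the plural form *abamzik* is /i/, which is a front vowel, so the genitive suffix is -if, giving *abamzikif*.
Since the final sound of the genitive form *abamzikif* is /f/ (a voiceless consonant), it takes -o, giving *abamzikifo*.

abamzikifo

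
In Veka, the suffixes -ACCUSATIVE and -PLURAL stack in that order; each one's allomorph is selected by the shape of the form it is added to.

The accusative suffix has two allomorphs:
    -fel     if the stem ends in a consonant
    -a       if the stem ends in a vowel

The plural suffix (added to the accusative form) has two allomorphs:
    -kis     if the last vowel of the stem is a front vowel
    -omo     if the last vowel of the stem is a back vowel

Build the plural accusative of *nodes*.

*nodes* — final sound /s/ (a consonant) → -fel → *nodesfel*.
The accusative form *nodesfel*: last vowel = /e/, a front vowel → -kis → *nodesfelkis*.

nodesfelkis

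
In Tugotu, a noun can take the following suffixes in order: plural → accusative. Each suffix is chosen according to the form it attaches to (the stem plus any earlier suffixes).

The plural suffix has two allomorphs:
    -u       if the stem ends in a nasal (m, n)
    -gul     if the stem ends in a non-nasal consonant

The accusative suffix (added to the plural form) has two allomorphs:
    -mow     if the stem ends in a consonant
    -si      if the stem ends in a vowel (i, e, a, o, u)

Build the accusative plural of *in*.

inusi

*in*: final consonant = /n/, a nasal → -u → *inu*.
The final sound of the plural form *inu* is /u/, which is a vowel, so the accusative suffix is -si, giving *inusi*.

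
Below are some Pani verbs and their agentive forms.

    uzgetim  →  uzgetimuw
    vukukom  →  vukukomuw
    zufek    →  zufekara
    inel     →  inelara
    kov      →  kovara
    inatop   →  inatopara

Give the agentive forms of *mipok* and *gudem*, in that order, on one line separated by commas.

mipokara, gudemuw

Looking at the final consonant of each stem: -uw when the stem ends in a nasal (*uzgetim*, *vukukom*); -ara when the stem ends in a non-nasal consonant (*zufek*, *inel*, *kov*, *inatop*).
*mipok*: final consonant = /k/, non-nasal → -ara → *mipokara*.
*gudem*: final consonant = /m/, a nasal → -uw → *gudemuw*.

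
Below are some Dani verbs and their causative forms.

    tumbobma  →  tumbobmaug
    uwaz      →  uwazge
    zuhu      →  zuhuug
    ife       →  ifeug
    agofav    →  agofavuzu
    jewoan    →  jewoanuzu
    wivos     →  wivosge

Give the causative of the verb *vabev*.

The suffix is conditioned by the final sound: -ge when the stem ends in a sibilant (*uwaz*, *wivos*); -uzu when the stem ends in a non-sibilant consonant (*agofav*, *jewoan*); -ug when the stem ends in a vowel (*tumbobma*, *zuhu*, *ife*).
Since the final sound of *vabev* is /v/ (a non-sibilant consonant), it takes -uzu, giving *vabevuzu*.

vabevuzu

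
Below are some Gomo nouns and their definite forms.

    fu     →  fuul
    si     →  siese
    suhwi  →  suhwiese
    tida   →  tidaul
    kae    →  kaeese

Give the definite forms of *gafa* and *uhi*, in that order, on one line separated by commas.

gafaul, uhiese

Looking at the last vowel of each stem: -ese when the last vowel of the stem is a front vowel (*si*, *suhwi*, *kae*); -ul when the last vowel of the stem is a back vowel (*fu*, *tida*).
The last vowel of *gafa* is /a/, which is a back vowel, so the suffix is -ul, giving *gafaul*.
*uhi* — last vowel /i/ (a front vowel) → -ese → *uhiese*.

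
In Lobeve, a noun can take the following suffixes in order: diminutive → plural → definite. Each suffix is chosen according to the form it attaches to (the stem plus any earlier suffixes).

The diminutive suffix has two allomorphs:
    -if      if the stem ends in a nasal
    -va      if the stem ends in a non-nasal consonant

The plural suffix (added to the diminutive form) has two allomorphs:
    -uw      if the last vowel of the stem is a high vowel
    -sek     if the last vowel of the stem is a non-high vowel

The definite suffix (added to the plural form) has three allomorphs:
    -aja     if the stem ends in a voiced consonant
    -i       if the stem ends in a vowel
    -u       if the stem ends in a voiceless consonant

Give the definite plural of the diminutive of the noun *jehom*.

jehomifuwaja

The final consonant of *jehom* is /m/, which is a nasal, so the diminutive suffix is -if, giving *jehomif*.
The last vowel of the diminutive form *jehomif* is /i/, which is a high vowel, so the plural suffix is -uw, giving *jehomifuw*.
Since the final sound of the plural form *jehomifuw* is /w/ (a voiced consonant), it takes -aja, giving *jehomifuwaja*.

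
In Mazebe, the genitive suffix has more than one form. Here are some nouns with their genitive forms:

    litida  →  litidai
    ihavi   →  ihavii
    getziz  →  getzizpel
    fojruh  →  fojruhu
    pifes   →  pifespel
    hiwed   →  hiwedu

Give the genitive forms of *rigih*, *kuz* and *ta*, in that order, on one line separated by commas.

rigihu, kuzpel, tai

Looking at the final sound of each stem: -pel when the stem ends in a sibilant (*getziz*, *pifes*); -u when the stem ends in a non-sibilant consonant (*fojruh*, *hiwed*); -i when the stem ends in a vowel (*litida*, *ihavi*).
*rigih*: final sound = /h/, a non-sibilant consonant → -u → *rigihu*.
*kuz* — final sound /z/ (a sibilant) → -pel → *kuzpel*.
*ta*: final sound = /a/, a vowel → -i → *tai*.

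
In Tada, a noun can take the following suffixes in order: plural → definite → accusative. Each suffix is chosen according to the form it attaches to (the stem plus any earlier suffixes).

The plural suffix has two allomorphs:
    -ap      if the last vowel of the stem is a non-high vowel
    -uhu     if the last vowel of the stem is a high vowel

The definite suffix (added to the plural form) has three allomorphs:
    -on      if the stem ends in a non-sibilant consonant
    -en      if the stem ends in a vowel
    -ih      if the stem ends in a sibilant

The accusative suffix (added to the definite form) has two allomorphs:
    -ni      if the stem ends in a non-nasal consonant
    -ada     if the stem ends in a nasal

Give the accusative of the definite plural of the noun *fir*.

firuhuenada

*fir* — last vowel /i/ (a high vowel) → -uhu → *firuhu*.
The final sound of the plural form *firuhu* is /u/, which is a vowel, so the definite suffix is -en, giving *firuhuen*.
Since the final consonant of the definite form *firuhuen* is /n/ (a nasal), it takes -ada, giving *firuhuenada*.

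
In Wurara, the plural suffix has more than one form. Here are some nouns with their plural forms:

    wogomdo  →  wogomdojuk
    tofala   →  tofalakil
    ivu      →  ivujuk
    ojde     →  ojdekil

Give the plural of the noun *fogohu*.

fogohujuk

The alternation tracks the last vowel of the stem — -juk when the last vowel of the stem is a rounded vowel (*wogomdo*, *ivu*); -kil when the last vowel of the stem is an unrounded vowel (*tofala*, *ojde*).
Since the last vowel of *fogohu* is /u/ (a rounded vowel), it takes -juk, giving *fogohujuk*.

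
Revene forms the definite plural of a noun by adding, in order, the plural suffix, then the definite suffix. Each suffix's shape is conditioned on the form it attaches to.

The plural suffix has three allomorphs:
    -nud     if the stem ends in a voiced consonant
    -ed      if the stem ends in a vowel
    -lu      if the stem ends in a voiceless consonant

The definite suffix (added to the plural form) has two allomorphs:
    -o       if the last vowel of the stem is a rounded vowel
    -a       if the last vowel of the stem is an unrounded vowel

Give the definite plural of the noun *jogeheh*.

jogehehluo

*jogeheh*: final sound = /h/, a voiceless consonant → -lu → *jogehehlu*.
The last vowel of the plural form *jogehehlu* is /u/, which is a rounded vowel, so the definite suffix is -o, giving *jogehehluo*.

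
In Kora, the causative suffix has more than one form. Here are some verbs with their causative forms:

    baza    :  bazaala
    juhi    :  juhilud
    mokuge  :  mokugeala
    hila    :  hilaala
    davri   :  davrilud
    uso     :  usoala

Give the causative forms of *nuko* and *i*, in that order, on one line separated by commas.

nukoala, ilud

The suffix is conditioned by the last vowel: -lud when the last vowel of the stem is a high vowel (*juhi*, *davri*); -ala when the last vowel of the stem is a non-high vowel (*baza*, *mokuge*, *hila*, *uso*).
*nuko* — last vowel /o/ (a non-high vowel) → -ala → *nukoala*.
*i* — last vowel /i/ (a high vowel) → -lud → *ilud*.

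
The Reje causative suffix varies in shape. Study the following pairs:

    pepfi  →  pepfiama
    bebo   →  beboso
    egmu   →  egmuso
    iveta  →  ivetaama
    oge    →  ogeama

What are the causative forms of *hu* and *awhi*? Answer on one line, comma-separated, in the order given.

The alternation tracks the last vowel of the stem — -so when the last vowel of the stem is a rounded vowel (*bebo*, *egmu*); -ama when the last vowel of the stem is an unrounded vowel (*pepfi*, *iveta*, *oge*).
*hu* — last vowel /u/ (a rounded vowel) → -so → *huso*.
Since the last vowel of *awhi* is /i/ (an unrounded vowel), it takes -ama, giving *awhiama*.

huso, awhiama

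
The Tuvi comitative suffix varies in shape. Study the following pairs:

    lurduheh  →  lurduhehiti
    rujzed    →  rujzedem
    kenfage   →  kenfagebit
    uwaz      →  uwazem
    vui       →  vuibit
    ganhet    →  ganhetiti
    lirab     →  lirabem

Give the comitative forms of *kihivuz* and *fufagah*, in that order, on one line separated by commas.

kihivuzem, fufagahiti

The suffix is conditioned by the final sound: -iti when the stem ends in a voiceless consonant (*lurduheh*, *ganhet*); -em when the stem ends in a voiced consonant (*rujzed*, *uwaz*, *lirab*); -bit when the stem ends in a vowel (*kenfage*, *vui*).
*kihivuz*: final sound = /z/, a voiced consonant → -em → *kihivuzem*.
Since the final sound of *fufagah* is /h/ (a voiceless consonant), it takes -iti, giving *fufagahiti*.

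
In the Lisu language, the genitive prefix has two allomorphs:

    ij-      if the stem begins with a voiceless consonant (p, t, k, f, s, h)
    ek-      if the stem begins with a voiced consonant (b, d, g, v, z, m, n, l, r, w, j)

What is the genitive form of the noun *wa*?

*wa*: first consonant = /w/, voiced → ek- → *ekwa*.

ekwa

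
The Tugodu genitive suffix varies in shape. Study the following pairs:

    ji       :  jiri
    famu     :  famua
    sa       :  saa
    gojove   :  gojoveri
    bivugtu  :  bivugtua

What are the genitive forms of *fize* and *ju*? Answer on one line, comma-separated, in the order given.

fizeri, jua

Looking at the last vowel of each stem: -ri when the last vowel of the stem is a front vowel (*ji*, *gojove*); -a when the last vowel of the stem is a back vowel (*famu*, *sa*, *bivugtu*).
The last vowel of *fize* is /e/, which is a front vowel, so the suffix is -ri, giving *fizeri*.
Since the last vowel of *ju* is /u/ (a back vowel), it takes -a, giving *jua*.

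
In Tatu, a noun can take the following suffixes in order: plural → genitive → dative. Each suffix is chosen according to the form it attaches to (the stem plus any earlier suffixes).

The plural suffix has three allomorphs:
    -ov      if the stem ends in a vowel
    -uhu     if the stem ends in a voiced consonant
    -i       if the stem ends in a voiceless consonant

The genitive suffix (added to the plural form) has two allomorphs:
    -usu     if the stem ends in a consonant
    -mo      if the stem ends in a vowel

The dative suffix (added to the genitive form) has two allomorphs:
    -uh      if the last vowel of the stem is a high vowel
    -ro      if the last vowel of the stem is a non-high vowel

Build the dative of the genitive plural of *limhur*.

limhuruhumoro

Since the final sound of *limhur* is /r/ (a voiced consonant), it takes -uhu, giving *limhuruhu*.
The final sound of the plural form *limhuruhu* is /u/, which is a vowel, so the genitive suffix is -mo, giving *limhuruhumo*.
Since the last vowel of the genitive form *limhuruhumo* is /o/ (a non-high vowel), it takes -ro, giving *limhuruhumoro*.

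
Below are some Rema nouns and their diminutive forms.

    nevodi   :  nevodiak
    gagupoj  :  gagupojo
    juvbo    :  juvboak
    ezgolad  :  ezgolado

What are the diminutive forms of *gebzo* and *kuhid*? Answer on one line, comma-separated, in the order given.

The alternation tracks the final sound of the stem — -o when the stem ends in a consonant (*gagupoj*, *ezgolad*); -ak when the stem ends in a vowel (*nevodi*, *juvbo*).
Since the final sound of *gebzo* is /o/ (a vowel), it takes -ak, giving *gebzoak*.
The final sound of *kuhid* is /d/, which is a consonant, so the suffix is -o, giving *kuhido*.

gebzoak, kuhido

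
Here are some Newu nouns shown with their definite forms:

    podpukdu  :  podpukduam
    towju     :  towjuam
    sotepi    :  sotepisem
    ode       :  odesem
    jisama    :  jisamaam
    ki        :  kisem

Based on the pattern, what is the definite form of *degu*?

Looking at the last vowel of each stem: -sem when the last vowel of the stem is a front vowel (*sotepi*, *ode*, *ki*); -am when the last vowel of the stem is a back vowel (*podpukdu*, *towju*, *jisama*).
The last vowel of *degu* is /u/, which is a back vowel, so the suffix is -am, giving *deguam*.

deguam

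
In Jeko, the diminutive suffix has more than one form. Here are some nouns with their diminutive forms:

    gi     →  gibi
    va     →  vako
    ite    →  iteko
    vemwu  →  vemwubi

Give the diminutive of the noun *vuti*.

The pattern is height harmony: -bi when the last vowel of the stem is a high vowel (*gi*, *vemwu*); -ko when the last vowel of the stem is a non-high vowel (*va*, *ite*).
Since the last vowel of *vuti* is /i/ (a high vowel), it takes -bi, giving *vutibi*.

vutibi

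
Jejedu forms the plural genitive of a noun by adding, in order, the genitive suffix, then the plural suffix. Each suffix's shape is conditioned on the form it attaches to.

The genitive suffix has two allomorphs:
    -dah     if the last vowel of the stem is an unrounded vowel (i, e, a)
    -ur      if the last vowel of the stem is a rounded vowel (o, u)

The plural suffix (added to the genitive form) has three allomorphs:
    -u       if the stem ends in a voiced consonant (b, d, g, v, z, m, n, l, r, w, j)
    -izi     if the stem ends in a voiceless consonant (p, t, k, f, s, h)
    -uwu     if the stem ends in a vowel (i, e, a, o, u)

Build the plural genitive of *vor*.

Since the last vowel of *vor* is /o/ (a rounded vowel), it takes -ur, giving *vorur*.
The final sound of the genitive form *vorur* is /r/, which is a voiced consonant, so the plural suffix is -u, giving *voruru*.

voruru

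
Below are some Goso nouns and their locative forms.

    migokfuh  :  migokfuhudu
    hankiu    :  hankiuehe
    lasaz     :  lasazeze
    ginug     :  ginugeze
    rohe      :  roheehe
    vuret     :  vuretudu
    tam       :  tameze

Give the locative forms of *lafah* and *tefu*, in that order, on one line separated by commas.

lafahudu, tefuehe

The suffix is conditioned by the final sound: -udu when the stem ends in a voiceless consonant (*migokfuh*, *vuret*); -eze when the stem ends in a voiced consonant (*lasaz*, *ginug*, *tam*); -ehe when the stem ends in a vowel (*hankiu*, *rohe*).
*lafah*: final sound = /h/, a voiceless consonant → -udu → *lafahudu*.
The final sound of *tefu* is /u/, which is a vowel, so the suffix is -ehe, giving *tefuehe*.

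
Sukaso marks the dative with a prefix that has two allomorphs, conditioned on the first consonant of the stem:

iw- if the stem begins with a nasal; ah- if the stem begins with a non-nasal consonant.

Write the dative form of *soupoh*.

ahsoupoh

*soupoh* — first consonant /s/ (non-nasal) → ah- → *ahsoupoh*.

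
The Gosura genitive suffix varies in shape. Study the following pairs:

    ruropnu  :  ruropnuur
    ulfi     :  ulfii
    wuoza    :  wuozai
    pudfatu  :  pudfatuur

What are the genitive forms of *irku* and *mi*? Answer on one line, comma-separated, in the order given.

The pattern is rounding harmony: -ur when the last vowel of the stem is a rounded vowel (*ruropnu*, *pudfatu*); -i when the last vowel of the stem is an unrounded vowel (*ulfi*, *wuoza*).
*irku*: last vowel = /u/, a rounded vowel → -ur → *irkuur*.
Since the last vowel of *mi* is /i/ (an unrounded vowel), it takes -i, giving *mii*.

irkuur, mii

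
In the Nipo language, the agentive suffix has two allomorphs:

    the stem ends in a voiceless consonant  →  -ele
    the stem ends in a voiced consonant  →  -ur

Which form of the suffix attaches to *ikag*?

*ikag* — final consonant /g/ (voiced) → -ur.

-ur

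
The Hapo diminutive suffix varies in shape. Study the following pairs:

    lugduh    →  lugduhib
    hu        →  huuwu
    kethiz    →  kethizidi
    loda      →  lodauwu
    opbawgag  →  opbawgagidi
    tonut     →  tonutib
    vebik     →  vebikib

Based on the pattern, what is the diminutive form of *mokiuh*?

mokiuhib

Looking at the final sound of each stem: -ib when the stem ends in a voiceless consonant (*lugduh*, *tonut*, *vebik*); -idi when the stem ends in a voiced consonant (*kethiz*, *opbawgag*); -uwu when the stem ends in a vowel (*hu*, *loda*).
The final sound of *mokiuh* is /h/, which is a voiceless consonant, so the suffix is -ib, giving *mokiuhib*.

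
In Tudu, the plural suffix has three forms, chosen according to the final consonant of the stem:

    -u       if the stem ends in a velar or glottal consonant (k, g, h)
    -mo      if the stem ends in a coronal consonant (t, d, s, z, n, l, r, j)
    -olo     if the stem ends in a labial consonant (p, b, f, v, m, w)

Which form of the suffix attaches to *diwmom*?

-olo

Since the final consonant of *diwmom* is /m/ (labial), it takes -olo.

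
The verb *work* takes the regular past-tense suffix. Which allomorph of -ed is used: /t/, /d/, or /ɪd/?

/t/

The stem *work* ends in a voiceless consonant other than /t/.
The -ed suffix is realized as /ɪd/ after /t, d/; as /t/ after other voiceless consonants; and as /d/ after other voiced sounds.
So -ed on *work* is pronounced /t/.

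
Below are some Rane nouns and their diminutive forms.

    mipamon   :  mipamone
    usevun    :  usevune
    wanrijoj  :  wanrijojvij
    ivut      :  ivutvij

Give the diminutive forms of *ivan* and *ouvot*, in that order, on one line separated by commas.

Looking at the final consonant of each stem: -e when the stem ends in a nasal (*mipamon*, *usevun*); -vij when the stem ends in a non-nasal consonant (*wanrijoj*, *ivut*).
Since the final consonant of *ivan* is /n/ (a nasal), it takes -e, giving *ivane*.
*ouvot*: final consonant = /t/, non-nasal → -vij → *ouvotvij*.

ivane, ouvotvij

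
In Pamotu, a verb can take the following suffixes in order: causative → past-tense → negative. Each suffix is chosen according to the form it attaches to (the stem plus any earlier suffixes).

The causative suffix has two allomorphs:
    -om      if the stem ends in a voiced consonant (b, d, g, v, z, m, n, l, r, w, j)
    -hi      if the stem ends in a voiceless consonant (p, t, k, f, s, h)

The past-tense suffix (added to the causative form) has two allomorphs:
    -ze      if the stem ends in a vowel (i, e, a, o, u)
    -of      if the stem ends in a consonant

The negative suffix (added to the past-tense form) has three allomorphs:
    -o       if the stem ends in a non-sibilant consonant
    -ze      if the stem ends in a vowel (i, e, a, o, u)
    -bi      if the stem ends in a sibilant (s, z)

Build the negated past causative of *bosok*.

bosokhizeze

*bosok*: final consonant = /k/, voiceless → -hi → *bosokhi*.
The final sound of the causative form *bosokhi* is /i/, which is a vowel, so the past-tense suffix is -ze, giving *bosokhize*.
The final sound of the past-tense form *bosokhize* is /e/, which is a vowel, so the negative suffix is -ze, giving *bosokhizeze*.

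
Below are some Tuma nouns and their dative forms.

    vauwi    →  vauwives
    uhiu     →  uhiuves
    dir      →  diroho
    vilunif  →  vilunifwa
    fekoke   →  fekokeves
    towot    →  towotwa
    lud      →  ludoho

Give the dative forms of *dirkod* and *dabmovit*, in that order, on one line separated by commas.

The suffix is conditioned by the final sound: -wa when the stem ends in a voiceless consonant (*vilunif*, *towot*); -oho when the stem ends in a voiced consonant (*dir*, *lud*); -ves when the stem ends in a vowel (*vauwi*, *uhiu*, *fekoke*).
*dirkod*: final sound = /d/, a voiced consonant → -oho → *dirkodoho*.
Since the final sound of *dabmovit* is /t/ (a voiceless consonant), it takes -wa, giving *dabmovitwa*.

dirkodoho, dabmovitwa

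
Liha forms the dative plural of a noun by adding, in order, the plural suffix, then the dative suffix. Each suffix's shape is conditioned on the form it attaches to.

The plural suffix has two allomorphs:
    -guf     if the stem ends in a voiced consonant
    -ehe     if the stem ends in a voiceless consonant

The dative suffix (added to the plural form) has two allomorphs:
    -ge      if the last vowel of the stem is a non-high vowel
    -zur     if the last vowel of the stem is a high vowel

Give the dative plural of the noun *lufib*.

lufibgufzur

The final consonant of *lufib* is /b/, which is voiced, so the plural suffix is -guf, giving *lufibguf*.
The plural form *lufibguf* — last vowel /u/ (a high vowel) → -zur → *lufibgufzur*.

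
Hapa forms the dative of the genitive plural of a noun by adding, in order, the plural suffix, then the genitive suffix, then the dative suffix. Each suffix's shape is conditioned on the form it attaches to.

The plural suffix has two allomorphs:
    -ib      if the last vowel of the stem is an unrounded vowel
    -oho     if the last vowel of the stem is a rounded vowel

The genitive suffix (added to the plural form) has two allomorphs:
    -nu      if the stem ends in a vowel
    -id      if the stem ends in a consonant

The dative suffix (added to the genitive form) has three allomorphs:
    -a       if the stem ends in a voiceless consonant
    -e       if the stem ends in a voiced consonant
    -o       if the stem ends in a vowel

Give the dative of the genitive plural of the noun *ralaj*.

*ralaj* — last vowel /a/ (an unrounded vowel) → -ib → *ralajib*.
Since the final sound of the plural form *ralajib* is /b/ (a consonant), it takes -id, giving *ralajibid*.
The final sound of the genitive form *ralajibid* is /d/, which is a voiced consonant, so the dative suffix is -e, giving *ralajibide*.

ralajibide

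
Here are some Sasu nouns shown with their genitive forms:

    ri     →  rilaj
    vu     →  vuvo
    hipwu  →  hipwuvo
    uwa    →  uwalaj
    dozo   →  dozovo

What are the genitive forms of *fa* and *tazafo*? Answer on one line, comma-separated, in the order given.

The alternation tracks the last vowel of the stem — -vo when the last vowel of the stem is a rounded vowel (*vu*, *hipwu*, *dozo*); -laj when the last vowel of the stem is an unrounded vowel (*ri*, *uwa*).
*fa* — last vowel /a/ (an unrounded vowel) → -laj → *falaj*.
*tazafo*: last vowel = /o/, a rounded vowel → -vo → *tazafovo*.

falaj, tazafovo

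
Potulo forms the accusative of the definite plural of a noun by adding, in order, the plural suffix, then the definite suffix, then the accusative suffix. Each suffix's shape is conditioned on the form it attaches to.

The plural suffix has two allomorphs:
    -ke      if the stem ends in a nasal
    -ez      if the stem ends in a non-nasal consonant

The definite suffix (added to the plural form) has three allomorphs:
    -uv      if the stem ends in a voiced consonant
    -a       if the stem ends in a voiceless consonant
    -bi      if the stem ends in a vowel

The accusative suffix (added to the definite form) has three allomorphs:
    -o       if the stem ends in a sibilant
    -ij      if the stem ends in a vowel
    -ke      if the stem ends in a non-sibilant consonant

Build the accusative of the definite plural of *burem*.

Since the final consonant of *burem* is /m/ (a nasal), it takes -ke, giving *buremke*.
The plural form *buremke* — final sound /e/ (a vowel) → -bi → *buremkebi*.
The definite form *buremkebi* — final sound /i/ (a vowel) → -ij → *buremkebiij*.

buremkebiij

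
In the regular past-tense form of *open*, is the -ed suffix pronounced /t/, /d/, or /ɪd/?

The stem *open* ends in a voiced sound other than /d/.
The -ed suffix is realized as /ɪd/ after /t, d/; as /t/ after other voiceless consonants; and as /d/ after other voiced sounds.
So -ed on *open* is pronounced /d/.

/d/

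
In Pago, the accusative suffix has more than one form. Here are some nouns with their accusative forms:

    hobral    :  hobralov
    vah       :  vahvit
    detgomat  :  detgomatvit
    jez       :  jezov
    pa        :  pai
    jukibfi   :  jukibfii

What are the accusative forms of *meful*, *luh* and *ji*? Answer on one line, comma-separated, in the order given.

mefulov, luhvit, jii

The suffix is conditioned by the final sound: -vit when the stem ends in a voiceless consonant (*vah*, *detgomat*); -ov when the stem ends in a voiced consonant (*hobral*, *jez*); -i when the stem ends in a vowel (*pa*, *jukibfi*).
*meful*: final sound = /l/, a voiced consonant → -ov → *mefulov*.
*luh*: final sound = /h/, a voiceless consonant → -vit → *luhvit*.
Since the final sound of *ji* is /i/ (a vowel), it takes -i, giving *jii*.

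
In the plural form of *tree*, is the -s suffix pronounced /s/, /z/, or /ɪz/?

/z/

The stem *tree* ends in a voiced non-sibilant sound.
The plural suffix surfaces as /ɪz/ after sibilants, /s/ after other voiceless consonants, and /z/ after other voiced sounds.
So the plural -s on *tree* is pronounced /z/.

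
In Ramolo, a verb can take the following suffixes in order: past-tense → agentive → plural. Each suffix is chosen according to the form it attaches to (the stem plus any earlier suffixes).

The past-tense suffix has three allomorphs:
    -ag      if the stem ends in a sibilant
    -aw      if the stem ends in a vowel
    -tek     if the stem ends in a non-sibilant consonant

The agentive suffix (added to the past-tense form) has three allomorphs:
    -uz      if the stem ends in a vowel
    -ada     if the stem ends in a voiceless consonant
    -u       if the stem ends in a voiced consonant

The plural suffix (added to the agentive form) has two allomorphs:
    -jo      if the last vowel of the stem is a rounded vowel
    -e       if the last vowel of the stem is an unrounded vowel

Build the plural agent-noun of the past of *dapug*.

*dapug* — final sound /g/ (a non-sibilant consonant) → -tek → *dapugtek*.
The final sound of the past-tense form *dapugtek* is /k/, which is a voiceless consonant, so the agentive suffix is -ada, giving *dapugtekada*.
The agentive form *dapugtekada* — last vowel /a/ (an unrounded vowel) → -e → *dapugtekadae*.

dapugtekadae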